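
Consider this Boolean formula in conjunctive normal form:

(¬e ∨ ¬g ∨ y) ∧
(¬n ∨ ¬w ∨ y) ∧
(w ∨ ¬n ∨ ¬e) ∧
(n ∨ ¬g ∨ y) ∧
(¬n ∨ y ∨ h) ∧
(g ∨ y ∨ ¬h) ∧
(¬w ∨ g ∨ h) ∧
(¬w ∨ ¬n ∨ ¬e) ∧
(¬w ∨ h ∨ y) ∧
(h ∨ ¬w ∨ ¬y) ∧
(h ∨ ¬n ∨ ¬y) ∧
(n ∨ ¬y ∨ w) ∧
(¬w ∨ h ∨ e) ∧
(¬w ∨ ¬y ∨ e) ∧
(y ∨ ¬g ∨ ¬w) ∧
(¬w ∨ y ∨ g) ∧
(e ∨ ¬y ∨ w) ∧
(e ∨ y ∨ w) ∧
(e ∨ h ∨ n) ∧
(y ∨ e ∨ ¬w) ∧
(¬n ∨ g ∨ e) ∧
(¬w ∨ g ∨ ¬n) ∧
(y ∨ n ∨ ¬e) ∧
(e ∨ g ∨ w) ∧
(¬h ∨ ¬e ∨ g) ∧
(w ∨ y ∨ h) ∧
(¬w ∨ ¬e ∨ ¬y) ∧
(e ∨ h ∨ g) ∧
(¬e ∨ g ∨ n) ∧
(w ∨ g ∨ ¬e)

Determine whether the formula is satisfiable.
No

No, the formula is not satisfiable.

No assignment of truth values to the variables can make all 30 clauses true simultaneously.

The formula is UNSAT (unsatisfiable).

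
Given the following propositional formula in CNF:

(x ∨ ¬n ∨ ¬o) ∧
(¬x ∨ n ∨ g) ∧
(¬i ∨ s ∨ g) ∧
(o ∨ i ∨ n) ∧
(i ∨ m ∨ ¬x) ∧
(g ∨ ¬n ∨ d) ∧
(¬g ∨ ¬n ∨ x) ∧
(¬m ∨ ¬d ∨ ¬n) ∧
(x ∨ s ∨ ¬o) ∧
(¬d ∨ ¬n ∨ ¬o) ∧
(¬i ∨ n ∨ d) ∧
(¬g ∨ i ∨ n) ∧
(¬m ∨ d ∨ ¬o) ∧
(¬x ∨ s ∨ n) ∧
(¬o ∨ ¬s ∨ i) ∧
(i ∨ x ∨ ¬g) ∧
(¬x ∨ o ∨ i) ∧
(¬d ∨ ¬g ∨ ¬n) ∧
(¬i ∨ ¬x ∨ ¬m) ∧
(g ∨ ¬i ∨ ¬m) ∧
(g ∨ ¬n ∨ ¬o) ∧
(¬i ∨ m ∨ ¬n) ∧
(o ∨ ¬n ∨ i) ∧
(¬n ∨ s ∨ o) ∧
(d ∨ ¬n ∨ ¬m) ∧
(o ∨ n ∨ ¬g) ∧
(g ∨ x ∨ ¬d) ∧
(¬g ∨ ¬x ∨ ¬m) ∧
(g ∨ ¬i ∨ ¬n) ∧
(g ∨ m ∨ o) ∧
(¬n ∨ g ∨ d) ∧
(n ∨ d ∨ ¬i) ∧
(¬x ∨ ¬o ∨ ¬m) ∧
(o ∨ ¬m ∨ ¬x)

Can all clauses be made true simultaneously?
Yes

Yes, the formula is satisfiable.

One satisfying assignment is: i=True, s=True, m=False, d=True, o=True, x=True, n=False, g=True

Verification: With this assignment, all 34 clauses evaluate to true.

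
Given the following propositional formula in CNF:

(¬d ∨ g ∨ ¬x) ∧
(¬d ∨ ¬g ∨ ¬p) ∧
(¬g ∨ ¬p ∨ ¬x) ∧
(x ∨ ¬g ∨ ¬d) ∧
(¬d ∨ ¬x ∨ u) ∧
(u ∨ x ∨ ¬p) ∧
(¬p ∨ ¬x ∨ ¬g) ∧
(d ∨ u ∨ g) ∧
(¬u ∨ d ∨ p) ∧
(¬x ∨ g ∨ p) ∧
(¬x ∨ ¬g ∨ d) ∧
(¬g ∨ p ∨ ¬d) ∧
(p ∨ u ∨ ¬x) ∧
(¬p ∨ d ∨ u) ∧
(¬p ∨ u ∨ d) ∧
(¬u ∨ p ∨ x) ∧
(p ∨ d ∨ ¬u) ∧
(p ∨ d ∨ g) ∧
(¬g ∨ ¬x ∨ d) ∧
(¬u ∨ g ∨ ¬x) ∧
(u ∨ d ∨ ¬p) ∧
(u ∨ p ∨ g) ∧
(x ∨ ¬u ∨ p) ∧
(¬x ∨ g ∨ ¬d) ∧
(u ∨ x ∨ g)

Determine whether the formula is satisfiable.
Yes

Yes, the formula is satisfiable.

One satisfying assignment is: d=False, x=False, g=False, u=True, p=True

Verification: With this assignment, all 25 clauses evaluate to true.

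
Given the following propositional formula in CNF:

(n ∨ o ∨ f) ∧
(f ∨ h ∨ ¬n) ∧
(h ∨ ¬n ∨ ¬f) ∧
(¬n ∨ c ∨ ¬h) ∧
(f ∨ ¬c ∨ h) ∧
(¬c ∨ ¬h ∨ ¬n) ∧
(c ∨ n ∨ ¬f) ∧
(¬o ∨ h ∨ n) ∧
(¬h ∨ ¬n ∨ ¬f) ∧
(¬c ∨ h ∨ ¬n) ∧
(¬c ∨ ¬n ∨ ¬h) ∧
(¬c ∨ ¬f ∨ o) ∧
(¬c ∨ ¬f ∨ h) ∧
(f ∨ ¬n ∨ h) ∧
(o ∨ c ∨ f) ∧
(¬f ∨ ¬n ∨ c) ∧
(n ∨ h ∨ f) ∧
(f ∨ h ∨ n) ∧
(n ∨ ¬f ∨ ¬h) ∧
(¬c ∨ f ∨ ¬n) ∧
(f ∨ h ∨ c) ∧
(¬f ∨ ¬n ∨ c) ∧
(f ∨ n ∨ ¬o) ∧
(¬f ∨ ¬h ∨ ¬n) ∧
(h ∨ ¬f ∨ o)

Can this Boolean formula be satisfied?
No

No, the formula is not satisfiable.

No assignment of truth values to the variables can make all 25 clauses true simultaneously.

The formula is UNSAT (unsatisfiable).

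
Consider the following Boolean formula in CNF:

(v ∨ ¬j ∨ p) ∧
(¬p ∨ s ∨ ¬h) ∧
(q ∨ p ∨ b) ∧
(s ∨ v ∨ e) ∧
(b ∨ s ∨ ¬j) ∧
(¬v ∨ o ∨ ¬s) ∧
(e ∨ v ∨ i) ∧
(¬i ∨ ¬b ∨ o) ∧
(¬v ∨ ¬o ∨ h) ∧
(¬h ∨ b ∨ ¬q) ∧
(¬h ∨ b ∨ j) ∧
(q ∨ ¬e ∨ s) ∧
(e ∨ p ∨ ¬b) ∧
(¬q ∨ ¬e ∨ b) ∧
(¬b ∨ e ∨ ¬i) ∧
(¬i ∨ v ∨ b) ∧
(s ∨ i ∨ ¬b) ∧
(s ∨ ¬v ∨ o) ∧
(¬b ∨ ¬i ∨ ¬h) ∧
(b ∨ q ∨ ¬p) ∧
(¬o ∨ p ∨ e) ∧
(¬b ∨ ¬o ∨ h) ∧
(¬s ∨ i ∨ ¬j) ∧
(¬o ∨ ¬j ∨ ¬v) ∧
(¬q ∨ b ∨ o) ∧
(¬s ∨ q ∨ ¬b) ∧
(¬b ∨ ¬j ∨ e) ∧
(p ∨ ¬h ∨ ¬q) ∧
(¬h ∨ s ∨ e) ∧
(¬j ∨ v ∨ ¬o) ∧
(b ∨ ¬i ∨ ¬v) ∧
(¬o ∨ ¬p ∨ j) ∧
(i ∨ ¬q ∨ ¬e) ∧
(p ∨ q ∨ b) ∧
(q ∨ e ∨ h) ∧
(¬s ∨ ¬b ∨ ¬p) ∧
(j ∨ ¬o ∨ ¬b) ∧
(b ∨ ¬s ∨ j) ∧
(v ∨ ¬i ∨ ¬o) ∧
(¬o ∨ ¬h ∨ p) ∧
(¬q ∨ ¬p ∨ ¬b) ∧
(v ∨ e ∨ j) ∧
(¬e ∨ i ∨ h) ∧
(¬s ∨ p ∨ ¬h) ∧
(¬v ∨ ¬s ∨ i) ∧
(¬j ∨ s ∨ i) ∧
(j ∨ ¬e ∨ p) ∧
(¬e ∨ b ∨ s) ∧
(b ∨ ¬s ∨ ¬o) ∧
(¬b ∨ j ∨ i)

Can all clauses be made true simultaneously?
No

No, the formula is not satisfiable.

No assignment of truth values to the variables can make all 50 clauses true simultaneously.

The formula is UNSAT (unsatisfiable).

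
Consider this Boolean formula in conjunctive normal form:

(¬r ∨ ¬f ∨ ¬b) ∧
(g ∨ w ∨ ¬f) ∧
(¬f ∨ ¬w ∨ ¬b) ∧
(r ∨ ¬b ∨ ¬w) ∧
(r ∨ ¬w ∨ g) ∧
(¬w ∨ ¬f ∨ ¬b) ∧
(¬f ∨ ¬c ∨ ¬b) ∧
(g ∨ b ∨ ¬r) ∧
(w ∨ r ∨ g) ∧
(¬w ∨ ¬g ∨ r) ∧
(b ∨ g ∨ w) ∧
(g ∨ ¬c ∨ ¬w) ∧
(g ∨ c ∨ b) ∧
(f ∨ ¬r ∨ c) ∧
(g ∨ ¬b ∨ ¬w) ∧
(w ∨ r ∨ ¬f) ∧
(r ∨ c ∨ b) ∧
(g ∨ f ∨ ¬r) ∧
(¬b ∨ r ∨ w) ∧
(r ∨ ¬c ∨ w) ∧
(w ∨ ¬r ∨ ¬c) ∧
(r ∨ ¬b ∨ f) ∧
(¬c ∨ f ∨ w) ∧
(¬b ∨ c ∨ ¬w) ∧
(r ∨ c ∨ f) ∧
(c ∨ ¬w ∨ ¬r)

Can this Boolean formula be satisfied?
Yes

Yes, the formula is satisfiable.

One satisfying assignment is: g=True, r=True, f=True, c=False, b=False, w=False

Verification: With this assignment, all 26 clauses evaluate to true.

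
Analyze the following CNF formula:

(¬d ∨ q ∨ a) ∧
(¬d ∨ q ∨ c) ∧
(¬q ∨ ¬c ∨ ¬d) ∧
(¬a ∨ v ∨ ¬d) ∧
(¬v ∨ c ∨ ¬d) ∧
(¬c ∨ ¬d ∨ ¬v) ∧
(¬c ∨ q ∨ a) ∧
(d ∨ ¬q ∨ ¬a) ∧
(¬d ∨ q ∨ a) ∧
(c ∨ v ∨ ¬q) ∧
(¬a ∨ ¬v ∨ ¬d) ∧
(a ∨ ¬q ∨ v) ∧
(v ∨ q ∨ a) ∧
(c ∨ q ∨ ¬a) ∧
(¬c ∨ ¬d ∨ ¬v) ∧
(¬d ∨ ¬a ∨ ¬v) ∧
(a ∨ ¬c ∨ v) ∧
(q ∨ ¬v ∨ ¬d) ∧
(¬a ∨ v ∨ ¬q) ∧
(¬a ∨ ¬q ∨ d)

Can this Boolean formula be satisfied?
Yes

Yes, the formula is satisfiable.

One satisfying assignment is: v=False, q=False, a=True, d=False, c=True

Verification: With this assignment, all 20 clauses evaluate to true.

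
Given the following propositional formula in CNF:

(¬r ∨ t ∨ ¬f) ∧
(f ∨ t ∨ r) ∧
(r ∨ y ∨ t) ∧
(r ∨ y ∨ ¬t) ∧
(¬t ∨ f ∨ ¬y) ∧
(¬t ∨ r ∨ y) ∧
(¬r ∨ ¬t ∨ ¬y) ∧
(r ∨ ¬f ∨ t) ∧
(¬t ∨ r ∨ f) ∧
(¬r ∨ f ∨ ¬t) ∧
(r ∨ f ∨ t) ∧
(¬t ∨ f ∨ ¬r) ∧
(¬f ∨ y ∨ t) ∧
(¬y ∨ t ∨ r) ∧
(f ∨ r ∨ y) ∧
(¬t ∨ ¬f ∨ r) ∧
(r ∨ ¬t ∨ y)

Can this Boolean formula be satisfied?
Yes

Yes, the formula is satisfiable.

One satisfying assignment is: f=False, t=False, y=False, r=True

Verification: With this assignment, all 17 clauses evaluate to true.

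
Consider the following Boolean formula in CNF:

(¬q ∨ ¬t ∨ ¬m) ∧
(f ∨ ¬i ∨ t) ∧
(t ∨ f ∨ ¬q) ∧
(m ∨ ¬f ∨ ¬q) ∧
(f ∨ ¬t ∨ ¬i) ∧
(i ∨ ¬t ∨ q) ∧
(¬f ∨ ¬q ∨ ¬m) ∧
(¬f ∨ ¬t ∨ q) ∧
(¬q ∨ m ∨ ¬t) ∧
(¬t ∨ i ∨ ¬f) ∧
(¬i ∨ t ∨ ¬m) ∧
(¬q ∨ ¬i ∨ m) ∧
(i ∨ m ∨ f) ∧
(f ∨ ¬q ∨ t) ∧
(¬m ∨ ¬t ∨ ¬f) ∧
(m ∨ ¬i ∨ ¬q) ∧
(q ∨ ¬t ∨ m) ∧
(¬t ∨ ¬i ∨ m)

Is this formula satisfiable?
Yes

Yes, the formula is satisfiable.

One satisfying assignment is: f=False, i=False, q=False, m=True, t=False

Verification: With this assignment, all 18 clauses evaluate to true.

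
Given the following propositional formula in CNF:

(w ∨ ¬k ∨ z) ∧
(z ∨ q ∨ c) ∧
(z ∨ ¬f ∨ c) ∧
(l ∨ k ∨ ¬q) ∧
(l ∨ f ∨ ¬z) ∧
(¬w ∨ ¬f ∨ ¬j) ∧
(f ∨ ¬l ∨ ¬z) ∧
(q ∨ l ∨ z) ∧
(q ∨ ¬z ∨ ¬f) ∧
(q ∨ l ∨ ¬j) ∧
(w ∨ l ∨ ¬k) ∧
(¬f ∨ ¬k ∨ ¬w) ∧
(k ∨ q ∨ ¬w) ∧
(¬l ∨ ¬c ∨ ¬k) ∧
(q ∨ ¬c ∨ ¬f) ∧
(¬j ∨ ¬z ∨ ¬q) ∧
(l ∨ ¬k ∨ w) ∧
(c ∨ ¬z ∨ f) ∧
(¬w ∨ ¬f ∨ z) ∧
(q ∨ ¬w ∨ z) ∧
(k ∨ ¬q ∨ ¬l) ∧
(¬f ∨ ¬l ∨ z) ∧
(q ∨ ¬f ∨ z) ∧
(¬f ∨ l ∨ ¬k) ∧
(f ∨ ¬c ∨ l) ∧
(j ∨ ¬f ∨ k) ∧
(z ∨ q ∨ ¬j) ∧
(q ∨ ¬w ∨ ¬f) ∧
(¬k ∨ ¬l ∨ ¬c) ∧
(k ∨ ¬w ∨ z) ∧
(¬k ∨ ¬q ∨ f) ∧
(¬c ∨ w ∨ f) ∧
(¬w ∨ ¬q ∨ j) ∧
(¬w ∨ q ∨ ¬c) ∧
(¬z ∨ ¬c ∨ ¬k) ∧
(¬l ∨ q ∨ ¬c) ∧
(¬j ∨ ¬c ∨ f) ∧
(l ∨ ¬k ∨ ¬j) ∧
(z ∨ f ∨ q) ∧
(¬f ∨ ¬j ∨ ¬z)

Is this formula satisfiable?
Yes

Yes, the formula is satisfiable.

One satisfying assignment is: k=True, w=False, f=True, l=True, q=True, j=False, c=False, z=True

Verification: With this assignment, all 40 clauses evaluate to true.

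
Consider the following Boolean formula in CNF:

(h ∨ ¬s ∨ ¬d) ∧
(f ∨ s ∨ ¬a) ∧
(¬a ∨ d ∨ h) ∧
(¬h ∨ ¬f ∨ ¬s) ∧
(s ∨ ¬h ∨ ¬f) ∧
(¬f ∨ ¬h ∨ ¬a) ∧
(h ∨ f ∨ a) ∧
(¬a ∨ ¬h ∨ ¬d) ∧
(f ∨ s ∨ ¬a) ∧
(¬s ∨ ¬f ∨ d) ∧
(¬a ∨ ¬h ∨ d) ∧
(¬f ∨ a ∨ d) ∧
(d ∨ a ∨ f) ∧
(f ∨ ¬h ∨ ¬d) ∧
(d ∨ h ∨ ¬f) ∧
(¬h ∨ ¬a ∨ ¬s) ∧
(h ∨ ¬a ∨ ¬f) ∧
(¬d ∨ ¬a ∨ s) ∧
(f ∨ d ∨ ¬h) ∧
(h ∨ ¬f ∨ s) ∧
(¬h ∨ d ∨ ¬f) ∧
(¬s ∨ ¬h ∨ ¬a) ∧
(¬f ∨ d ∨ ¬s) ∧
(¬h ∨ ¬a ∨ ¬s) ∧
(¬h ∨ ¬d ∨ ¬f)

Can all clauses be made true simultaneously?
No

No, the formula is not satisfiable.

No assignment of truth values to the variables can make all 25 clauses true simultaneously.

The formula is UNSAT (unsatisfiable).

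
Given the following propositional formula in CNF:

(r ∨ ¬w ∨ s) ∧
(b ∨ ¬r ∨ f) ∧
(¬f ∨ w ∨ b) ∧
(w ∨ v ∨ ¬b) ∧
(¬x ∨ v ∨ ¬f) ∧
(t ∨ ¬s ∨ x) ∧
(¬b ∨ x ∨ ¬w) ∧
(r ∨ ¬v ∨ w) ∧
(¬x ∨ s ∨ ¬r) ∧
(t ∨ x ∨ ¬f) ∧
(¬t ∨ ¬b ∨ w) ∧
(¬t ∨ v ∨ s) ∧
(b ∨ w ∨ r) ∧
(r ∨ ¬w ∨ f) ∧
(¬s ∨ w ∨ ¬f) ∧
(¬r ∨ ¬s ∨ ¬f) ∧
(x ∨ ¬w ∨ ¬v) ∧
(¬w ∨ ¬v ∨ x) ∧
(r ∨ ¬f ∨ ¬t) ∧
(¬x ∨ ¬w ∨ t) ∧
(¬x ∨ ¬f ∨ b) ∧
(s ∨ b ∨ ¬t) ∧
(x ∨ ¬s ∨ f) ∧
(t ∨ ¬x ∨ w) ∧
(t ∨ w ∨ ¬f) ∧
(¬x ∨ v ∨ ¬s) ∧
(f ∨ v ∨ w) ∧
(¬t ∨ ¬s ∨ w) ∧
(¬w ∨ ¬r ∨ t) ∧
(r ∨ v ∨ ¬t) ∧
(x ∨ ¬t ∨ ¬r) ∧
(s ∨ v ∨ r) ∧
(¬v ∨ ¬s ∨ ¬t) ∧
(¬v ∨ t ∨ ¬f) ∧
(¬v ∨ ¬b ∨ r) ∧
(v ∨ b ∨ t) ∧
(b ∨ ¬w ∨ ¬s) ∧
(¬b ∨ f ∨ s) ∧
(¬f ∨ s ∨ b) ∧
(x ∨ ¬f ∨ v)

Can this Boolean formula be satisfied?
No

No, the formula is not satisfiable.

No assignment of truth values to the variables can make all 40 clauses true simultaneously.

The formula is UNSAT (unsatisfiable).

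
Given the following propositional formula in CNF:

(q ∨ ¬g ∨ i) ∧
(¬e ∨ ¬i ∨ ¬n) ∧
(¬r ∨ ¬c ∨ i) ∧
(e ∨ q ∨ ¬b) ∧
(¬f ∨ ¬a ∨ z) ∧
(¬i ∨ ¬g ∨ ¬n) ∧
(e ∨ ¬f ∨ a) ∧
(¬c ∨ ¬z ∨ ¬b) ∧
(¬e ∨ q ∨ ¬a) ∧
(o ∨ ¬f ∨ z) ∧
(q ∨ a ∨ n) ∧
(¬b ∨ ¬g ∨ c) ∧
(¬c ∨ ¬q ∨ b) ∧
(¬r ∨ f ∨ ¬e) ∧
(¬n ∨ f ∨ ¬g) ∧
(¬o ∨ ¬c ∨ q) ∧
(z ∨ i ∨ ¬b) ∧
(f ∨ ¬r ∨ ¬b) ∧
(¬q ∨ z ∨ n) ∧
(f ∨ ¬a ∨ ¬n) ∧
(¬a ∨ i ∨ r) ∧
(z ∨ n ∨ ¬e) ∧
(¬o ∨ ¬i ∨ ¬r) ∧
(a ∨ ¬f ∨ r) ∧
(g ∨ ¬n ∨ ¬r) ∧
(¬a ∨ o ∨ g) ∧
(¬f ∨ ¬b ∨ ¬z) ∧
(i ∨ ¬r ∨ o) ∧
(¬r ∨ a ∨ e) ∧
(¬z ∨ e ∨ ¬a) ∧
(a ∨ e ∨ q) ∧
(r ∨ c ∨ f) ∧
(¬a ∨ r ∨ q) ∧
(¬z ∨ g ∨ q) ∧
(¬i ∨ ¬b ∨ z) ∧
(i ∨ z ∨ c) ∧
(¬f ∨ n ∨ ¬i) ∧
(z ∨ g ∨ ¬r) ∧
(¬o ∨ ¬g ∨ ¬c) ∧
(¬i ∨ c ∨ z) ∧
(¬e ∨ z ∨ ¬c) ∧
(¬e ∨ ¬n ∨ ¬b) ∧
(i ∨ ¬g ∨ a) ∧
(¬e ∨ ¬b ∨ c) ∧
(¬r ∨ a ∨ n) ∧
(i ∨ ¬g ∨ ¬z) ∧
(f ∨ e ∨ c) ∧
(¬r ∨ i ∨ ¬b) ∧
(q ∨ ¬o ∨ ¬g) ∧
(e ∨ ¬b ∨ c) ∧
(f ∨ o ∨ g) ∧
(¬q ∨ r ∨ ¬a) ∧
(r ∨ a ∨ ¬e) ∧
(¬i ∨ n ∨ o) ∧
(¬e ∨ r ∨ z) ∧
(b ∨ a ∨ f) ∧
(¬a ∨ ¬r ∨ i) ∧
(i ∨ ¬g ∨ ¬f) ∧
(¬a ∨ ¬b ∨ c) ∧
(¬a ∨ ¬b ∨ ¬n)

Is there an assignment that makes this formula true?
No

No, the formula is not satisfiable.

No assignment of truth values to the variables can make all 60 clauses true simultaneously.

The formula is UNSAT (unsatisfiable).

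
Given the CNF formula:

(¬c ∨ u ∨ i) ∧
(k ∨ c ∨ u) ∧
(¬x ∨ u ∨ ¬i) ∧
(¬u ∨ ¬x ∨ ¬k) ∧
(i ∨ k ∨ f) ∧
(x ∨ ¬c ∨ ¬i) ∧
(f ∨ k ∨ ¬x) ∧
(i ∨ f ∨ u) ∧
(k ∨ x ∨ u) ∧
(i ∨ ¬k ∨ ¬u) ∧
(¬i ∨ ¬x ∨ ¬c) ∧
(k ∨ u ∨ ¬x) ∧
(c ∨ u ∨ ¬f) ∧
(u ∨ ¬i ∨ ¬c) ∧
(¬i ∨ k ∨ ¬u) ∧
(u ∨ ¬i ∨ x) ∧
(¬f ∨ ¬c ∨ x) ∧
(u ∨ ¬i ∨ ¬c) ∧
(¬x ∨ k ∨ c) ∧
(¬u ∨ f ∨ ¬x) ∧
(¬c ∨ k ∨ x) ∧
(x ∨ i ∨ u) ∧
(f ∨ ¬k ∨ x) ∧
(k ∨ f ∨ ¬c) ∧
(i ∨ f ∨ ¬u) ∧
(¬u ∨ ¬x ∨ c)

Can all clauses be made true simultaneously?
Yes

Yes, the formula is satisfiable.

One satisfying assignment is: c=False, x=False, k=False, u=True, f=True, i=False

Verification: With this assignment, all 26 clauses evaluate to true.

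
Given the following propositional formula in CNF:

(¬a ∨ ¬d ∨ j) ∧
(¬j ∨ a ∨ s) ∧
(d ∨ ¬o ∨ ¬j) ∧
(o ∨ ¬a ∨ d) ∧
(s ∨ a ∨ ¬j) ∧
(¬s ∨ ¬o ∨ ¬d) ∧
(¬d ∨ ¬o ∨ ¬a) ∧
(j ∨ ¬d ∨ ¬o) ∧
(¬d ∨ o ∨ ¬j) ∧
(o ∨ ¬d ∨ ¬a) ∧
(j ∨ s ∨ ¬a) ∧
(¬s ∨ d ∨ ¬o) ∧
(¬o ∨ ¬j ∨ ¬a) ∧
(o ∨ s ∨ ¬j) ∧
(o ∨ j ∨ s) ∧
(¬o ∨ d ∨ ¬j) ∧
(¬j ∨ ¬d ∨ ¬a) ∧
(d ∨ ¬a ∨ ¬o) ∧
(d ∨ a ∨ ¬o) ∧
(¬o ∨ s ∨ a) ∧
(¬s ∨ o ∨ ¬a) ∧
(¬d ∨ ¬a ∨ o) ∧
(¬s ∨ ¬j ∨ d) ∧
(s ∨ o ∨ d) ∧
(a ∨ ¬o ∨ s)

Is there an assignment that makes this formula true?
Yes

Yes, the formula is satisfiable.

One satisfying assignment is: a=False, s=True, o=False, d=False, j=False

Verification: With this assignment, all 25 clauses evaluate to true.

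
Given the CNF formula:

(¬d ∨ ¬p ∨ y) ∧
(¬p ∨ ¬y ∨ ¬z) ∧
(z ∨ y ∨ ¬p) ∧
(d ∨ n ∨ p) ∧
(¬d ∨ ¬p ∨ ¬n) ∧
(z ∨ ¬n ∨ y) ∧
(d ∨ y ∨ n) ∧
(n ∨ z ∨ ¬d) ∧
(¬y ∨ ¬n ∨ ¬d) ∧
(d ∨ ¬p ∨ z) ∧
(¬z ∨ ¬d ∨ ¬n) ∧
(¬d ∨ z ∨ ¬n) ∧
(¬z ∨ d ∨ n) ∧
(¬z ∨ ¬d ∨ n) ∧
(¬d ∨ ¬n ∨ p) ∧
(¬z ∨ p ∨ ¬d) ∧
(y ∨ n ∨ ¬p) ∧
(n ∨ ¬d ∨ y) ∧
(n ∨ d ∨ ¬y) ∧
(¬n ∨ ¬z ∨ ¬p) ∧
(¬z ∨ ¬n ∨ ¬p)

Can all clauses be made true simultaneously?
Yes

Yes, the formula is satisfiable.

One satisfying assignment is: d=False, n=True, z=True, p=False, y=False

Verification: With this assignment, all 21 clauses evaluate to true.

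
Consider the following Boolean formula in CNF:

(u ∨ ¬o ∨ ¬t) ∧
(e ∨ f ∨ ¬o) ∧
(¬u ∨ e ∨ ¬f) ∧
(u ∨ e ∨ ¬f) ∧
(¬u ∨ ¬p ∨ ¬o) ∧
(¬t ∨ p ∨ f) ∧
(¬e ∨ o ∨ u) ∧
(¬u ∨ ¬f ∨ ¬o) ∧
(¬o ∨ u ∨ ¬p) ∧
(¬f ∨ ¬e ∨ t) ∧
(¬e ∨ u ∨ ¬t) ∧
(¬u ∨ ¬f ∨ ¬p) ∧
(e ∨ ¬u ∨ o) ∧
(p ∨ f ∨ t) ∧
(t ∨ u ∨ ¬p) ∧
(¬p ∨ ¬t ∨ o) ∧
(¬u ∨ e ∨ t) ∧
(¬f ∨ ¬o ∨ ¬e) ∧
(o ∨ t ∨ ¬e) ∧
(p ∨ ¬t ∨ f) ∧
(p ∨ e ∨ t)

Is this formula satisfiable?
Yes

Yes, the formula is satisfiable.

One satisfying assignment is: t=True, p=False, e=True, o=False, f=True, u=True

Verification: With this assignment, all 21 clauses evaluate to true.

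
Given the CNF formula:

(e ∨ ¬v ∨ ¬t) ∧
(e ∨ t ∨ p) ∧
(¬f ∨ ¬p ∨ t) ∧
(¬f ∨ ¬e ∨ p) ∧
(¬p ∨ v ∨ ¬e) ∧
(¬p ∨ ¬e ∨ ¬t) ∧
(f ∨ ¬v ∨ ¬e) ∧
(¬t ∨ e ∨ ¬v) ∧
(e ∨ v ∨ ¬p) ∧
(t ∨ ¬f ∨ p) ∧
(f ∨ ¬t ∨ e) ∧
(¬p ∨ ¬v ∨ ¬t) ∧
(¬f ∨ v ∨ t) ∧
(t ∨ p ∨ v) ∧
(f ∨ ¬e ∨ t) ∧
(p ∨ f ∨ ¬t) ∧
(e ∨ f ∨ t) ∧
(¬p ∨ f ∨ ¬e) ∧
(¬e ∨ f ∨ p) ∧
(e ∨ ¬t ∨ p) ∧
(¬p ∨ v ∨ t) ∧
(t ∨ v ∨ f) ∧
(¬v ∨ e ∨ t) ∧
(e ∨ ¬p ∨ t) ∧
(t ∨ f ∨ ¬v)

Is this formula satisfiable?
No

No, the formula is not satisfiable.

No assignment of truth values to the variables can make all 25 clauses true simultaneously.

The formula is UNSAT (unsatisfiable).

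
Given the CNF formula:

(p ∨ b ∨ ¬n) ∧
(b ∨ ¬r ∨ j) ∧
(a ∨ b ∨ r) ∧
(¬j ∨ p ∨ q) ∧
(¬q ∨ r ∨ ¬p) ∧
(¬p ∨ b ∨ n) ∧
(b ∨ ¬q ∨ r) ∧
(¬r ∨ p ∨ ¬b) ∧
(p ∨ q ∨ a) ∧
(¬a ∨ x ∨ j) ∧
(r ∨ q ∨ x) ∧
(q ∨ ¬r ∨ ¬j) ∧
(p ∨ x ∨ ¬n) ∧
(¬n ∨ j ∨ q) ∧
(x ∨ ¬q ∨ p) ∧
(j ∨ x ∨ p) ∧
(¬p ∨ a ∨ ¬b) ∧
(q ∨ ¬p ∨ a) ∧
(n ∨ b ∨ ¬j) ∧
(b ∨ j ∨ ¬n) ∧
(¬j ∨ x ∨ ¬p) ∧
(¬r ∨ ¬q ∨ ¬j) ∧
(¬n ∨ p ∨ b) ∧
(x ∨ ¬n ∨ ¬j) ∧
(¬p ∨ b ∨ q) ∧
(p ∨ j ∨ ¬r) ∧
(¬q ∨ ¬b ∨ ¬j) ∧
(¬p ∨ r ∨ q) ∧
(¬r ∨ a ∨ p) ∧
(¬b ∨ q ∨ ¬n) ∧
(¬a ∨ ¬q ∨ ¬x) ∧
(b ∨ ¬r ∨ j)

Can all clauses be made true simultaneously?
Yes

Yes, the formula is satisfiable.

One satisfying assignment is: r=False, j=False, p=False, b=True, q=True, n=False, x=True, a=False

Verification: With this assignment, all 32 clauses evaluate to true.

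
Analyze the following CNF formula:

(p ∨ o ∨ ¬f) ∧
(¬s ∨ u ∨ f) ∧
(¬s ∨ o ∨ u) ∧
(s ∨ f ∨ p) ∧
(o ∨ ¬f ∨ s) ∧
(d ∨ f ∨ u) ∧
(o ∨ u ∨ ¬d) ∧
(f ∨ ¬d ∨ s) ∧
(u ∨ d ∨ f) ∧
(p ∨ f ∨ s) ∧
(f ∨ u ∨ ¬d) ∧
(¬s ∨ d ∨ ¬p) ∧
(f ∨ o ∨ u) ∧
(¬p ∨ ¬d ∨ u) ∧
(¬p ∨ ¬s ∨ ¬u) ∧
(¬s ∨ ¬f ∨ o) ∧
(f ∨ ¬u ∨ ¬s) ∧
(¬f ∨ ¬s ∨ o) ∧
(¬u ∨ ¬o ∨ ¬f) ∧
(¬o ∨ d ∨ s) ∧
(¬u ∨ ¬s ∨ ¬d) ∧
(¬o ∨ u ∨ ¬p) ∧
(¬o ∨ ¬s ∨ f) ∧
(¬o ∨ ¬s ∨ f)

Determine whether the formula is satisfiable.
Yes

Yes, the formula is satisfiable.

One satisfying assignment is: o=False, f=False, s=False, d=False, p=True, u=True

Verification: With this assignment, all 24 clauses evaluate to true.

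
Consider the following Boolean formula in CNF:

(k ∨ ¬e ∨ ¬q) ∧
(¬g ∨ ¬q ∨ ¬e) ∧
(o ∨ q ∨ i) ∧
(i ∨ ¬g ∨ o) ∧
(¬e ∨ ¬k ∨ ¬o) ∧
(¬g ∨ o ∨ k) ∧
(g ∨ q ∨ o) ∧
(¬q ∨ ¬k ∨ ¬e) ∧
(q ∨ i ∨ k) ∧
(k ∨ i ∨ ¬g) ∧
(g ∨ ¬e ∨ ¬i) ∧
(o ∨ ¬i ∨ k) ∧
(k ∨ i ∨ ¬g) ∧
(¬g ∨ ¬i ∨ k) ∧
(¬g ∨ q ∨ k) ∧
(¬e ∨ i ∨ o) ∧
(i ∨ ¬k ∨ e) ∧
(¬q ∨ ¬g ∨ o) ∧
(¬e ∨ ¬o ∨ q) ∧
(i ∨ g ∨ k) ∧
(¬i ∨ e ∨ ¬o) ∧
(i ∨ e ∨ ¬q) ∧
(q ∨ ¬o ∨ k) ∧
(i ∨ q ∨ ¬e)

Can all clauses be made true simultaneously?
Yes

Yes, the formula is satisfiable.

One satisfying assignment is: k=True, o=False, i=True, q=False, e=False, g=True

Verification: With this assignment, all 24 clauses evaluate to true.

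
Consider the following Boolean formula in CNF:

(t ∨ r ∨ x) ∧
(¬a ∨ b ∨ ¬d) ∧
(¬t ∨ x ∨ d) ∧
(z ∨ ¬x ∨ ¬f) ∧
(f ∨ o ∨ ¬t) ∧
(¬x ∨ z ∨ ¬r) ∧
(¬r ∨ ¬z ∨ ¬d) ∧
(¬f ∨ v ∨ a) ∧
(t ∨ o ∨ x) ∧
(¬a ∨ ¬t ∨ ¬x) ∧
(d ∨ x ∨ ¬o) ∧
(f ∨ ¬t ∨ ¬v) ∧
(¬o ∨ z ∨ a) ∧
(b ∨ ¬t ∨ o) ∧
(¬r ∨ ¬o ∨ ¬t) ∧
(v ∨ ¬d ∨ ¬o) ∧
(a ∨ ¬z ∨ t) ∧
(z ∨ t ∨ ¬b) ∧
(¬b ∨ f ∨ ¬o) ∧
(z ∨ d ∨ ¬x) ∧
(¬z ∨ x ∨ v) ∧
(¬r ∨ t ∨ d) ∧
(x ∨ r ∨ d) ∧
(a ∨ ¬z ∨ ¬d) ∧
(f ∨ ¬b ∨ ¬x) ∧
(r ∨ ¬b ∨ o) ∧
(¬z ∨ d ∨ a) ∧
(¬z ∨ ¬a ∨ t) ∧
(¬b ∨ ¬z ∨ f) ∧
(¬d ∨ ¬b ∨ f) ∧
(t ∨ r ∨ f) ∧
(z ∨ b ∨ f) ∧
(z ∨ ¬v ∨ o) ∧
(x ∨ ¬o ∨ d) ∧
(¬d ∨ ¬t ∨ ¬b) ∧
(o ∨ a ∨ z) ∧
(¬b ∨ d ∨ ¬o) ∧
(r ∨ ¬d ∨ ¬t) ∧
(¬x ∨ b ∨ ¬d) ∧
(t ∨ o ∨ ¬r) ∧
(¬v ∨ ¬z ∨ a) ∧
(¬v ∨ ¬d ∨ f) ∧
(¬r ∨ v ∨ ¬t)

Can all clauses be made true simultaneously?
No

No, the formula is not satisfiable.

No assignment of truth values to the variables can make all 43 clauses true simultaneously.

The formula is UNSAT (unsatisfiable).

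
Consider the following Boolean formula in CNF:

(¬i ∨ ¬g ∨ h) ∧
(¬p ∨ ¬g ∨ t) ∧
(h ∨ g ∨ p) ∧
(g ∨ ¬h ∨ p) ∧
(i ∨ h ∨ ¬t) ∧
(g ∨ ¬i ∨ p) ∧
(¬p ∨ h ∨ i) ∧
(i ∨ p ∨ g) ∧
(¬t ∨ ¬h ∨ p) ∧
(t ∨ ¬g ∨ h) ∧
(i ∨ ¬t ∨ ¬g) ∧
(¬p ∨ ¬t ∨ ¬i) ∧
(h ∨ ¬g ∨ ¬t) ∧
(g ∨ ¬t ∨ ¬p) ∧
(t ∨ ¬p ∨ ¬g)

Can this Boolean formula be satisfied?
Yes

Yes, the formula is satisfiable.

One satisfying assignment is: i=True, p=True, g=False, h=False, t=False

Verification: With this assignment, all 15 clauses evaluate to true.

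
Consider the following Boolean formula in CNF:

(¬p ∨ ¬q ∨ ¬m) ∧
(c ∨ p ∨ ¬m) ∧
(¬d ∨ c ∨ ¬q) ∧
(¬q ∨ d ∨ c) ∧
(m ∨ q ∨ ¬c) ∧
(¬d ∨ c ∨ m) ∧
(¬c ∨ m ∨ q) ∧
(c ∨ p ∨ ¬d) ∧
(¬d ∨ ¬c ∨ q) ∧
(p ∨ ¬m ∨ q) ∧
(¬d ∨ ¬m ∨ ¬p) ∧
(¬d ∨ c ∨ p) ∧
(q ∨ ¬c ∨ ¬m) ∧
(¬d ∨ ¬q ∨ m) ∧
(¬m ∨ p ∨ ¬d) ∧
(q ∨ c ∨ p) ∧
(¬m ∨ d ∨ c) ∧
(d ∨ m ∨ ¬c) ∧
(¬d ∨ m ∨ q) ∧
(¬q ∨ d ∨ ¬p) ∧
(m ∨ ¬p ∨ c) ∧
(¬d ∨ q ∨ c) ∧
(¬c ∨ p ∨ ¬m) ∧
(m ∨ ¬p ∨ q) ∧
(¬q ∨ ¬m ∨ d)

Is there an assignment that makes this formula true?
No

No, the formula is not satisfiable.

No assignment of truth values to the variables can make all 25 clauses true simultaneously.

The formula is UNSAT (unsatisfiable).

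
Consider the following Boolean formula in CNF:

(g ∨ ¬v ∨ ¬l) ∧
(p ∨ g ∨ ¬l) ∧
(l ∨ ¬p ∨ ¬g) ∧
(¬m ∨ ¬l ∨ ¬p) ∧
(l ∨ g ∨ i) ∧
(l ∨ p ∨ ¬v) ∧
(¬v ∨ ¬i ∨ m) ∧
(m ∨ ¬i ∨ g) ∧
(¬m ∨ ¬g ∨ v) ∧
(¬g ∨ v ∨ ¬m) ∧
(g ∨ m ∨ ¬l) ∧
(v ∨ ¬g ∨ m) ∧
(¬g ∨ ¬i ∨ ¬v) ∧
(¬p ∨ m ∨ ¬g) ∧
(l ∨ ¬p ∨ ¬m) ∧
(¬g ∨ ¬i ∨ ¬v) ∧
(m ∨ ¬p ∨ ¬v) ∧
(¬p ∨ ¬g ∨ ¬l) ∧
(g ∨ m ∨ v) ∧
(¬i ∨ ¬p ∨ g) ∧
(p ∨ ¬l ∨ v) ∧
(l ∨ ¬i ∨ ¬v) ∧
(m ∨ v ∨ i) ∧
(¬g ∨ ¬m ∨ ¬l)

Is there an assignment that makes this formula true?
Yes

Yes, the formula is satisfiable.

One satisfying assignment is: v=True, g=True, i=False, p=False, m=False, l=True

Verification: With this assignment, all 24 clauses evaluate to true.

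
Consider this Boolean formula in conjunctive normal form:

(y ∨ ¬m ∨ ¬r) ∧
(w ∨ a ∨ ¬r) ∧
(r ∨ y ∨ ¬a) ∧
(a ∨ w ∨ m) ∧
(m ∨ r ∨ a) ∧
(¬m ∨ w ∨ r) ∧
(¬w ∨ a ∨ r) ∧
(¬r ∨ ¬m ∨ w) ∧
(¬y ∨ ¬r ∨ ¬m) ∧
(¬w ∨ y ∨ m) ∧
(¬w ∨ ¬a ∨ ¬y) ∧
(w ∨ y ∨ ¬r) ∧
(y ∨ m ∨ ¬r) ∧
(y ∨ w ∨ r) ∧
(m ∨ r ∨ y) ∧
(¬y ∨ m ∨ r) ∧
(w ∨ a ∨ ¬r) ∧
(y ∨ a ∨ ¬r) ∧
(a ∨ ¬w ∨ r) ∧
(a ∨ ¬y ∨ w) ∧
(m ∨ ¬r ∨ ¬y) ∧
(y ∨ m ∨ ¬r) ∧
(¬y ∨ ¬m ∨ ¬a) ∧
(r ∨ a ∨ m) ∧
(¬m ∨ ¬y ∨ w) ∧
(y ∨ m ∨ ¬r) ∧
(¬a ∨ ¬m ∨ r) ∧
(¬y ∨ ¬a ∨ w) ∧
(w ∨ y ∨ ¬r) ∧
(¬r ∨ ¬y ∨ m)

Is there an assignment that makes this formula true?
No

No, the formula is not satisfiable.

No assignment of truth values to the variables can make all 30 clauses true simultaneously.

The formula is UNSAT (unsatisfiable).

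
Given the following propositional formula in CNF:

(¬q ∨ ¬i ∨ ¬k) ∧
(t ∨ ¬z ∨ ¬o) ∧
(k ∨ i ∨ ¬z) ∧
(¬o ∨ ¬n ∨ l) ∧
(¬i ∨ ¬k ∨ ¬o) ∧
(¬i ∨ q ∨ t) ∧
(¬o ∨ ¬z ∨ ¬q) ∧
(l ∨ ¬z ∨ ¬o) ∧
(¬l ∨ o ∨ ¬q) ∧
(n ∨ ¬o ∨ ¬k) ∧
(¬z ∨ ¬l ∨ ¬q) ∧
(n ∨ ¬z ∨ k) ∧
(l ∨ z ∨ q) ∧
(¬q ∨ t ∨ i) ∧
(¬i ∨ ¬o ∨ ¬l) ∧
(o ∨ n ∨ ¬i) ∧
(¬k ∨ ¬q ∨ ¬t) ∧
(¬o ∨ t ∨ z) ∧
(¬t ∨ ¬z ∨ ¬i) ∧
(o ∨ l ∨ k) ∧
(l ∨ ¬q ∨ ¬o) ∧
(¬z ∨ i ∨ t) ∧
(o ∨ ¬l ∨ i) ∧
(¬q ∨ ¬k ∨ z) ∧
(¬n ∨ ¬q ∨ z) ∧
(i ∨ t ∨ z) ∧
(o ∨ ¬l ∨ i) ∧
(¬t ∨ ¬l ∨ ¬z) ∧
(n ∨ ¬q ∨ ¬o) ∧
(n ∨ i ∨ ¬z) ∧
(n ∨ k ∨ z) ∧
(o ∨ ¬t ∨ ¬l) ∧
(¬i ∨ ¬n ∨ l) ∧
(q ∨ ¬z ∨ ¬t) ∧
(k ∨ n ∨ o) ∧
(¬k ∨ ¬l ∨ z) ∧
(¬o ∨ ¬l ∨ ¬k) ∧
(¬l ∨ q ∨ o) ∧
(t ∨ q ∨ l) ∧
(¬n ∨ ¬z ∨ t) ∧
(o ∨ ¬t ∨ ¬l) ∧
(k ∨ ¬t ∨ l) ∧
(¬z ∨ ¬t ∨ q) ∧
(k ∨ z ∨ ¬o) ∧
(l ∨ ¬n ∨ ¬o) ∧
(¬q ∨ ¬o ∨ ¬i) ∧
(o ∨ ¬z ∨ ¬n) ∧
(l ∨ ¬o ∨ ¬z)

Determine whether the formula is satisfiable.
No

No, the formula is not satisfiable.

No assignment of truth values to the variables can make all 48 clauses true simultaneously.

The formula is UNSAT (unsatisfiable).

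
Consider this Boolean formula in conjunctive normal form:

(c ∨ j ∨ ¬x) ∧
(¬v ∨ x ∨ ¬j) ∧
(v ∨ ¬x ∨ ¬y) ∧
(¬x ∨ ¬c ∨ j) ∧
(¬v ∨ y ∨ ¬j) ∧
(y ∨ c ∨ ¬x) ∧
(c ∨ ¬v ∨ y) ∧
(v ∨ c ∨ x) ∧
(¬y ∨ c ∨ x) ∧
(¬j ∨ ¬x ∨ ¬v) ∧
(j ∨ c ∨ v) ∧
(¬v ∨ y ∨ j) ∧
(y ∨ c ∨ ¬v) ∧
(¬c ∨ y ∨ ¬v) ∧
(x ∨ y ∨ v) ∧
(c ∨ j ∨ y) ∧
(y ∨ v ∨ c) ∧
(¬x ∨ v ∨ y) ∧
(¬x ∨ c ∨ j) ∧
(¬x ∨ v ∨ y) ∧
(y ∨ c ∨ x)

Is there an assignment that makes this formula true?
Yes

Yes, the formula is satisfiable.

One satisfying assignment is: j=False, x=False, y=True, v=False, c=True

Verification: With this assignment, all 21 clauses evaluate to true.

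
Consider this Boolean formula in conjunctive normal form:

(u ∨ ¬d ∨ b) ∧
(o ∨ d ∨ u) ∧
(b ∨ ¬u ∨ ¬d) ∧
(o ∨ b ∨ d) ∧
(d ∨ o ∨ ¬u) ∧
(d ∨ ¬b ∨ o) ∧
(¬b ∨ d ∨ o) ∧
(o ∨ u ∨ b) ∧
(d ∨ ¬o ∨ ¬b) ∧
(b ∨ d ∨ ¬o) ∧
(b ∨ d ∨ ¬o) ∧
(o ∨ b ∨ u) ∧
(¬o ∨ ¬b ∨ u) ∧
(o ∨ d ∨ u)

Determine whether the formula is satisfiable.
Yes

Yes, the formula is satisfiable.

One satisfying assignment is: b=True, u=False, d=True, o=False

Verification: With this assignment, all 14 clauses evaluate to true.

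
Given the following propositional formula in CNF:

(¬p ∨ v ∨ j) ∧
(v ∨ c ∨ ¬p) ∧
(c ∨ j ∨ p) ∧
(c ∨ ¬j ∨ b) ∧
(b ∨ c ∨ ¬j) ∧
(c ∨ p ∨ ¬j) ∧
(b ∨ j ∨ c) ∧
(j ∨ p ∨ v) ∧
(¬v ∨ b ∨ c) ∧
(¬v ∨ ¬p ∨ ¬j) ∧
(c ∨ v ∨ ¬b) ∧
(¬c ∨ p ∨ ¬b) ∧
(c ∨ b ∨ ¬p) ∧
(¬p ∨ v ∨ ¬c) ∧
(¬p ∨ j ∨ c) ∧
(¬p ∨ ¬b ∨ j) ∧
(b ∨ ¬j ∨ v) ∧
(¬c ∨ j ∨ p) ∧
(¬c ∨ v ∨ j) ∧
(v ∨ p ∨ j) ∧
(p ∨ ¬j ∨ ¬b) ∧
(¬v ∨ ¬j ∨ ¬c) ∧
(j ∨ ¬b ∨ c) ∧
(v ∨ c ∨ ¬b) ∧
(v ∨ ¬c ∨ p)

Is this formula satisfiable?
Yes

Yes, the formula is satisfiable.

One satisfying assignment is: p=True, j=False, b=False, c=True, v=True

Verification: With this assignment, all 25 clauses evaluate to true.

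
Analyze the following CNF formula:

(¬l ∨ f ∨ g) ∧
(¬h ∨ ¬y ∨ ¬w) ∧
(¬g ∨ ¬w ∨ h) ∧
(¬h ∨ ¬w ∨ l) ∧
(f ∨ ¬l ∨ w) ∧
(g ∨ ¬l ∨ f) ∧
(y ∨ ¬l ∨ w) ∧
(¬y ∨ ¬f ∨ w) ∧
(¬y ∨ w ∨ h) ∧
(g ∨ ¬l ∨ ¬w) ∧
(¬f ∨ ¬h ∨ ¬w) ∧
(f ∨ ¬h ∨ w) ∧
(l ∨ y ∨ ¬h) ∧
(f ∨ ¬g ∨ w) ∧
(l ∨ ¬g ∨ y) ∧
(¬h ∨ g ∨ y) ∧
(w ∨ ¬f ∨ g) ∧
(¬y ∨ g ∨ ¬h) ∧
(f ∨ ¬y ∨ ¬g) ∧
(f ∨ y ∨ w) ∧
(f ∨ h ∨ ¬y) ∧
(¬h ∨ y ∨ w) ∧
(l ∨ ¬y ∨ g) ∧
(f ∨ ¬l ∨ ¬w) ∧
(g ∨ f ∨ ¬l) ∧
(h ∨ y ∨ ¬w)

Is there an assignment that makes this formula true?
No

No, the formula is not satisfiable.

No assignment of truth values to the variables can make all 26 clauses true simultaneously.

The formula is UNSAT (unsatisfiable).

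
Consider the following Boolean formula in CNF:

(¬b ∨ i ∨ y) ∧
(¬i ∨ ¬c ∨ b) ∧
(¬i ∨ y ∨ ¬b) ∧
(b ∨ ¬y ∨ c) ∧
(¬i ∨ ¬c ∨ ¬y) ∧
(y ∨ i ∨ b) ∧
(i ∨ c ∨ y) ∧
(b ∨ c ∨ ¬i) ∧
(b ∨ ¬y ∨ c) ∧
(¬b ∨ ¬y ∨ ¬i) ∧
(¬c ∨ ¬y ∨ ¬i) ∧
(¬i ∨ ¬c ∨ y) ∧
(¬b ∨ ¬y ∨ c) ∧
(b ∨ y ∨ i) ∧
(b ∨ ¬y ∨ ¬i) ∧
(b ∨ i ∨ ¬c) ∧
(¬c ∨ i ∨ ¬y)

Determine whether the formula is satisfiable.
No

No, the formula is not satisfiable.

No assignment of truth values to the variables can make all 17 clauses true simultaneously.

The formula is UNSAT (unsatisfiable).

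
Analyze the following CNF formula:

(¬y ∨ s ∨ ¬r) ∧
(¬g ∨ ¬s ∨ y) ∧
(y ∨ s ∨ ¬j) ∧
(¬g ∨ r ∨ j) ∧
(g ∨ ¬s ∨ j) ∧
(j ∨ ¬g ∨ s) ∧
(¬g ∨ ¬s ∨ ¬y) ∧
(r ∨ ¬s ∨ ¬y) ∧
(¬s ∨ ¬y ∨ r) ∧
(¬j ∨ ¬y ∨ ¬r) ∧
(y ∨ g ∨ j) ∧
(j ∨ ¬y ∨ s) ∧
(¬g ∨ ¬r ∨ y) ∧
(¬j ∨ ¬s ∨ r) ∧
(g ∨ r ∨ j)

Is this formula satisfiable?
Yes

Yes, the formula is satisfiable.

One satisfying assignment is: y=True, g=False, r=False, j=True, s=False

Verification: With this assignment, all 15 clauses evaluate to true.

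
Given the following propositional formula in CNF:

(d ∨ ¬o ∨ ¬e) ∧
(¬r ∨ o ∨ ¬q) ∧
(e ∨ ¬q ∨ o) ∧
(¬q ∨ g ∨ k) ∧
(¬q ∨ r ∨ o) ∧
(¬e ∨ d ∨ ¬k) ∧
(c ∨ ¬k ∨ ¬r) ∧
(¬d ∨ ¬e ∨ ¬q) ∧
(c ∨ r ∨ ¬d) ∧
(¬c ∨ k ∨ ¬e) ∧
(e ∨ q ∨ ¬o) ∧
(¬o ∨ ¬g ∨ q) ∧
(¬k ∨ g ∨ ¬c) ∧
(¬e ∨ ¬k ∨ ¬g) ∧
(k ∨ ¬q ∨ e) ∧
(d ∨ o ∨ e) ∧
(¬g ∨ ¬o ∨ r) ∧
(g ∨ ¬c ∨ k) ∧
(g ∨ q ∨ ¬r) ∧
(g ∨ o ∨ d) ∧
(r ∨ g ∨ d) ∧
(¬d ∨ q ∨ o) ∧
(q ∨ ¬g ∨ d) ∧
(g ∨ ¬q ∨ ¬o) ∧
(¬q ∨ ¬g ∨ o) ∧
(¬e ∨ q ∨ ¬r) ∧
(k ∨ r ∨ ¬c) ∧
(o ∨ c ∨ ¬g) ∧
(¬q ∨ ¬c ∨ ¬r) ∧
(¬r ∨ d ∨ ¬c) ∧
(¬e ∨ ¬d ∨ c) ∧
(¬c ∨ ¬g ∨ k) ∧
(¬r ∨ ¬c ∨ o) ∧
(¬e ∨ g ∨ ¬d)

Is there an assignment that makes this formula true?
No

No, the formula is not satisfiable.

No assignment of truth values to the variables can make all 34 clauses true simultaneously.

The formula is UNSAT (unsatisfiable).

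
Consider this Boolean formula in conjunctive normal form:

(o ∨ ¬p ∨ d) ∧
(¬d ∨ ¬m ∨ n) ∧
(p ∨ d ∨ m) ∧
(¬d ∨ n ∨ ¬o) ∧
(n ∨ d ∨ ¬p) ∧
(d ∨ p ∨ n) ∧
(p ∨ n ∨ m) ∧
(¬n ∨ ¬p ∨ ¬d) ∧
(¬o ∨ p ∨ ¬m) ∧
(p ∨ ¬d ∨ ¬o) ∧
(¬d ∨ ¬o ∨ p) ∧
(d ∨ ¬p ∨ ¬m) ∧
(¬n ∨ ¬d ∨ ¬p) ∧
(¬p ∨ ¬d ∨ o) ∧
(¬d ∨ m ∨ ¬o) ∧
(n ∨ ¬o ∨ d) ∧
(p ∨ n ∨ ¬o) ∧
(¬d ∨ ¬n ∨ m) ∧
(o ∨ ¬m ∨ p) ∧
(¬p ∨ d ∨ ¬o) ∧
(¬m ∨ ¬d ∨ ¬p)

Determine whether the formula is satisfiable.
No

No, the formula is not satisfiable.

No assignment of truth values to the variables can make all 21 clauses true simultaneously.

The formula is UNSAT (unsatisfiable).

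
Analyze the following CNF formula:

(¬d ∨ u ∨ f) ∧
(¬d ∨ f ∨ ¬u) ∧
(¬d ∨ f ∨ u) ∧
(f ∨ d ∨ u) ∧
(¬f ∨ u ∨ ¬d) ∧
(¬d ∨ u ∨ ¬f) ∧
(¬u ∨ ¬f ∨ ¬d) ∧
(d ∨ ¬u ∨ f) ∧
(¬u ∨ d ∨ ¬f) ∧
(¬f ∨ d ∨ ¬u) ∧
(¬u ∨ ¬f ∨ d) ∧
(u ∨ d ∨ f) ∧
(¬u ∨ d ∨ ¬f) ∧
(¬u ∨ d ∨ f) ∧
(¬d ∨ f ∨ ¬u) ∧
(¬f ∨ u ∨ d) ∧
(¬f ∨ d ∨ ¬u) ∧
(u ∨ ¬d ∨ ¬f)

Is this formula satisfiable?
No

No, the formula is not satisfiable.

No assignment of truth values to the variables can make all 18 clauses true simultaneously.

The formula is UNSAT (unsatisfiable).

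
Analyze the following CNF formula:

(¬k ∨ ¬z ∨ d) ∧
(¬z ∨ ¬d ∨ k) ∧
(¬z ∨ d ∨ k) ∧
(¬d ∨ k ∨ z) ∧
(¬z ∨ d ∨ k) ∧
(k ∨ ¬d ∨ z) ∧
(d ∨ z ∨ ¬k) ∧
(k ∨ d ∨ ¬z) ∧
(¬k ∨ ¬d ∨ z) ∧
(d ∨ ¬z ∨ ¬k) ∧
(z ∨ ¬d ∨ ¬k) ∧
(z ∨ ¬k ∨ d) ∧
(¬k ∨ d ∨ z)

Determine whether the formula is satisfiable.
Yes

Yes, the formula is satisfiable.

One satisfying assignment is: d=False, z=False, k=False

Verification: With this assignment, all 13 clauses evaluate to true.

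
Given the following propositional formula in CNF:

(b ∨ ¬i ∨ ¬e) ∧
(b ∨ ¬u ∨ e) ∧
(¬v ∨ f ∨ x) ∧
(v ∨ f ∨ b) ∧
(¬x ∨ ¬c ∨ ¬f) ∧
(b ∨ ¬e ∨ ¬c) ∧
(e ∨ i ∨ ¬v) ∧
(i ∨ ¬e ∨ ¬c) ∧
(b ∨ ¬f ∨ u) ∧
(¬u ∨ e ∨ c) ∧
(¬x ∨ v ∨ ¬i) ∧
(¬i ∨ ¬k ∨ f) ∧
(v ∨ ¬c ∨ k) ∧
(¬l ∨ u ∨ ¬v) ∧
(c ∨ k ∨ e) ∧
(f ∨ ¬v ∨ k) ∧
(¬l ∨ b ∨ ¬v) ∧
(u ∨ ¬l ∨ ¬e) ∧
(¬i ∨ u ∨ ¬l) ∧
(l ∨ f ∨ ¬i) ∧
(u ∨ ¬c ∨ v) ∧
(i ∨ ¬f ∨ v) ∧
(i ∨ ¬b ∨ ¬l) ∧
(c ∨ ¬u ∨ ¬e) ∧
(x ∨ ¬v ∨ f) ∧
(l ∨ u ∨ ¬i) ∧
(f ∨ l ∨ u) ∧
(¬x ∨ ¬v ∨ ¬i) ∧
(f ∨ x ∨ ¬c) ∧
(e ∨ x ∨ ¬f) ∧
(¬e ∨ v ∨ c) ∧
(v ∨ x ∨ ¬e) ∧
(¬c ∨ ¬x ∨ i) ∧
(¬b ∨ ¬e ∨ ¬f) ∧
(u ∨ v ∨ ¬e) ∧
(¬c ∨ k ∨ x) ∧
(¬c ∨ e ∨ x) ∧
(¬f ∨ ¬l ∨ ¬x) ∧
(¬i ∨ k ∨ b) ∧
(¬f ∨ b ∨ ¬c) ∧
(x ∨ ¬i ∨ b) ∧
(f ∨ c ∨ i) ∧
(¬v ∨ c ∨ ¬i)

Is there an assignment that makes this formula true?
No

No, the formula is not satisfiable.

No assignment of truth values to the variables can make all 43 clauses true simultaneously.

The formula is UNSAT (unsatisfiable).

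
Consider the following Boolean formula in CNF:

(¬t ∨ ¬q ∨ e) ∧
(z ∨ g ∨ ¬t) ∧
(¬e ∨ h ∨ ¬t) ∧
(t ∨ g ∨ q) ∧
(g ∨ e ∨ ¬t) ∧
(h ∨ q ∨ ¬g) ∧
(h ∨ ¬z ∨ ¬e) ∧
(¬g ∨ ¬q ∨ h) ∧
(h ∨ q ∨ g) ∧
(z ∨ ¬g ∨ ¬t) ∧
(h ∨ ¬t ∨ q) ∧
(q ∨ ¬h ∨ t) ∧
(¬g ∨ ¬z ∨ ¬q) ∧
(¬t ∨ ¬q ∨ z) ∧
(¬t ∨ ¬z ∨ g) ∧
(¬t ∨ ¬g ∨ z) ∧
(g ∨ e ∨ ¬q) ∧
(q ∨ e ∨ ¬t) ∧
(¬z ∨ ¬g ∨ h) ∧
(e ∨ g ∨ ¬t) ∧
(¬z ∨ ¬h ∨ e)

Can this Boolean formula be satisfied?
Yes

Yes, the formula is satisfiable.

One satisfying assignment is: q=True, h=False, z=False, t=False, e=True, g=False

Verification: With this assignment, all 21 clauses evaluate to true.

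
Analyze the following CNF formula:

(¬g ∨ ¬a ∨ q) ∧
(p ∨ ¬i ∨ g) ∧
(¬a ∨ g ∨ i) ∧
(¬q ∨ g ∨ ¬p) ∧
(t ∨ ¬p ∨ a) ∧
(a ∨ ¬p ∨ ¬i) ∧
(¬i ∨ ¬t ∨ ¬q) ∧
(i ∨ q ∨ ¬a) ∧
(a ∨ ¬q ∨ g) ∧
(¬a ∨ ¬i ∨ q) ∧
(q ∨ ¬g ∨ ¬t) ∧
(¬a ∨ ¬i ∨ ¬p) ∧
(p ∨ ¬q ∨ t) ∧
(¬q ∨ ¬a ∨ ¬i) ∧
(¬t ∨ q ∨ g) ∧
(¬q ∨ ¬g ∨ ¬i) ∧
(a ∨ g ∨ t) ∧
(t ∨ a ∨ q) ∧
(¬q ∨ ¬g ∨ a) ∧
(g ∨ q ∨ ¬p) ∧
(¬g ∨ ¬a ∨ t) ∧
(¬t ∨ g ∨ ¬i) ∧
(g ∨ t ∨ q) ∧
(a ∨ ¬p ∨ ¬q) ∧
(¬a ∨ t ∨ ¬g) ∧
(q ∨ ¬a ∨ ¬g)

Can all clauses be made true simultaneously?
Yes

Yes, the formula is satisfiable.

One satisfying assignment is: g=True, p=False, q=True, a=True, i=False, t=True

Verification: With this assignment, all 26 clauses evaluate to true.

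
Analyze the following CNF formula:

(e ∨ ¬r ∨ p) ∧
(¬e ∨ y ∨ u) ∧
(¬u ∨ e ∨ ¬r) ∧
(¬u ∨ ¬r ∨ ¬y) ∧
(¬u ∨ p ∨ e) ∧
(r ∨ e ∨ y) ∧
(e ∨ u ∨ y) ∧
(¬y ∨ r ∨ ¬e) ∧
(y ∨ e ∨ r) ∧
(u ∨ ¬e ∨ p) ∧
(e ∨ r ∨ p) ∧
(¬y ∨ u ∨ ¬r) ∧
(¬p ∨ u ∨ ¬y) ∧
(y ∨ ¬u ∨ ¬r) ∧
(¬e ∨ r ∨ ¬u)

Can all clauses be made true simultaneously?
Yes

Yes, the formula is satisfiable.

One satisfying assignment is: u=True, p=True, e=False, r=False, y=True

Verification: With this assignment, all 15 clauses evaluate to true.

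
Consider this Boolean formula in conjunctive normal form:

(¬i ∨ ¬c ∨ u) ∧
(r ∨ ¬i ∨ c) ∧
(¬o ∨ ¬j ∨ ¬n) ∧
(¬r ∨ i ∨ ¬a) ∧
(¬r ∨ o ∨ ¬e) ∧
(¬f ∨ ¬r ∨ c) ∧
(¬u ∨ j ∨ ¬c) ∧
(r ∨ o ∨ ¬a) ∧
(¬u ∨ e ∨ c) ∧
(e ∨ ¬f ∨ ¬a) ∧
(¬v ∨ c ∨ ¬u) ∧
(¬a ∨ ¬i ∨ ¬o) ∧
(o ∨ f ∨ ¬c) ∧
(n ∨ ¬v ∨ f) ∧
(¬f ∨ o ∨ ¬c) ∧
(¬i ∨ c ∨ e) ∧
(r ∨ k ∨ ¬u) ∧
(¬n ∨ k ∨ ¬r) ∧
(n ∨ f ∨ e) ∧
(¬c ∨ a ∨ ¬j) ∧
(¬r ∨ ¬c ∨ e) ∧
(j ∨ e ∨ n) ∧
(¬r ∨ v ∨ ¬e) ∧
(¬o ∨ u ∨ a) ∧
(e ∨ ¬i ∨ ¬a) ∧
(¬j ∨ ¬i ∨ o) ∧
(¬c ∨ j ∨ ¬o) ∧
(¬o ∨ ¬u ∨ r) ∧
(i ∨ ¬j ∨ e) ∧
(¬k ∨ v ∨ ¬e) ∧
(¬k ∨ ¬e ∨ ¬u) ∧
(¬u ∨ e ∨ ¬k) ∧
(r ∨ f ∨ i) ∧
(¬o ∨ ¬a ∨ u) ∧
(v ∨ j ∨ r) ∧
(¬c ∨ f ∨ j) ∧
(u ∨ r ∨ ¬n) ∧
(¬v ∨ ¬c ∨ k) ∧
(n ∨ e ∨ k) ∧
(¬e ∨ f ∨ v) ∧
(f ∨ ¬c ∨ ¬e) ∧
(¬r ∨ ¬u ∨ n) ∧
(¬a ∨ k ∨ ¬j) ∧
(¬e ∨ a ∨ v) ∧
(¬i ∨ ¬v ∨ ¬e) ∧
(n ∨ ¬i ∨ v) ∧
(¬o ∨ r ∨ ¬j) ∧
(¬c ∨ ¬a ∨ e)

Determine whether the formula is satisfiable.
Yes

Yes, the formula is satisfiable.

One satisfying assignment is: c=False, k=True, a=False, i=False, f=False, e=False, u=False, n=True, r=True, v=False, o=False, j=False

Verification: With this assignment, all 48 clauses evaluate to true.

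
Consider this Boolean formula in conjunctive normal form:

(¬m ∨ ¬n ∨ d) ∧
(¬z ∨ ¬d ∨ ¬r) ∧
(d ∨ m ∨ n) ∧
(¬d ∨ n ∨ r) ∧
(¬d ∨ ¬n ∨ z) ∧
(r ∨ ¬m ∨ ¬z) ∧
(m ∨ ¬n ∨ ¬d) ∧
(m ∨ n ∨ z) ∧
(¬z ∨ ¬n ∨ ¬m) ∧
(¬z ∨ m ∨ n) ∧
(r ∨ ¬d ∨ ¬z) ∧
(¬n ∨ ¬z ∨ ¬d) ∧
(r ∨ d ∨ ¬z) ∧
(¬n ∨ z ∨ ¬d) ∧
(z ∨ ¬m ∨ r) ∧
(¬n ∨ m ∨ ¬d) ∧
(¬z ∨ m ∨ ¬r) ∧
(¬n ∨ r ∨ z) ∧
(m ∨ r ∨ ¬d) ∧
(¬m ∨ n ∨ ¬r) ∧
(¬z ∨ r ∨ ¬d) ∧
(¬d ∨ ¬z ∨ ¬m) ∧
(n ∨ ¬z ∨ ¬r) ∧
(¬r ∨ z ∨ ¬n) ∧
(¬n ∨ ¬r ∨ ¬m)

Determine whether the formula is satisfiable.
No

No, the formula is not satisfiable.

No assignment of truth values to the variables can make all 25 clauses true simultaneously.

The formula is UNSAT (unsatisfiable).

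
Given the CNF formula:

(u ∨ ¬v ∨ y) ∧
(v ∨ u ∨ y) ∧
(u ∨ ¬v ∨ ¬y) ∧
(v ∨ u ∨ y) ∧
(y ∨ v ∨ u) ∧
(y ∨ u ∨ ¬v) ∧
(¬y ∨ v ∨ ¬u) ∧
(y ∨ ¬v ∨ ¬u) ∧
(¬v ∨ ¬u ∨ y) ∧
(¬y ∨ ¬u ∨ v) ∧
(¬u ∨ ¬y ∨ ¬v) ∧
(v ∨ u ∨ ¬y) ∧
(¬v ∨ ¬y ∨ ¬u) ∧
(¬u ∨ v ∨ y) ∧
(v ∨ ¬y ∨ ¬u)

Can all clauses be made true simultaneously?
No

No, the formula is not satisfiable.

No assignment of truth values to the variables can make all 15 clauses true simultaneously.

The formula is UNSAT (unsatisfiable).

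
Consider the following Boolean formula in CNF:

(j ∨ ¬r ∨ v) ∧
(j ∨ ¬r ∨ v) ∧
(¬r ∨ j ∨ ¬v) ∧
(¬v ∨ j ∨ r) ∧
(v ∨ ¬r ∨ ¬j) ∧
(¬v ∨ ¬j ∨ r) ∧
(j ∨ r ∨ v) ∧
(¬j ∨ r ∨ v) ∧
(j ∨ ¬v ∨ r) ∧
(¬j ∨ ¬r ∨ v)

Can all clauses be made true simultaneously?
Yes

Yes, the formula is satisfiable.

One satisfying assignment is: v=True, j=True, r=True

Verification: With this assignment, all 10 clauses evaluate to true.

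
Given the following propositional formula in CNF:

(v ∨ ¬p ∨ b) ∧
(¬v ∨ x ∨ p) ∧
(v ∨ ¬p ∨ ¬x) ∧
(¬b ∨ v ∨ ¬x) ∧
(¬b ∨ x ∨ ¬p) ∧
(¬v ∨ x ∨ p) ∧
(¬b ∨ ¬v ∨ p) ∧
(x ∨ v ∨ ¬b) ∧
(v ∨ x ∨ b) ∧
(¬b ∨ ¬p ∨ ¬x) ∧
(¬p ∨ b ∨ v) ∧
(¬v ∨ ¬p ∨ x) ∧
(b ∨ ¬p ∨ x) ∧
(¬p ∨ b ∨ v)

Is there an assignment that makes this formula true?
Yes

Yes, the formula is satisfiable.

One satisfying assignment is: b=False, x=True, p=False, v=False

Verification: With this assignment, all 14 clauses evaluate to true.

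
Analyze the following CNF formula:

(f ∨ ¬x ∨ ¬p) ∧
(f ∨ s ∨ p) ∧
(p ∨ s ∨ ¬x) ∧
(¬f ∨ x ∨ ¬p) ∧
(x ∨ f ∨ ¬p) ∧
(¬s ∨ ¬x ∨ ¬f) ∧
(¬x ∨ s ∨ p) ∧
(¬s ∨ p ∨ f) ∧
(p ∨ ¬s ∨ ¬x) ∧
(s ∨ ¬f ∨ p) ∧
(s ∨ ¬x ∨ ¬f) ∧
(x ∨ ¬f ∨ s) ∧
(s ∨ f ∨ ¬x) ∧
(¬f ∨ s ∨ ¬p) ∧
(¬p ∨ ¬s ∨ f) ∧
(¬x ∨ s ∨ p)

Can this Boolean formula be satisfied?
Yes

Yes, the formula is satisfiable.

One satisfying assignment is: s=True, f=True, x=False, p=False

Verification: With this assignment, all 16 clauses evaluate to true.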